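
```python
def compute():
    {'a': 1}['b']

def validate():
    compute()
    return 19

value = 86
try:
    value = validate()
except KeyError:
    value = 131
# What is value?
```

Step-by-step execution trace:
1. value starts at 86.
2. try: `validate()` calls `compute()`.
3. `compute()` evaluates `{'a': 1}['b']`, which raises KeyError; it propagates through validate (uncaught).
4. `return 19` in validate is not reached; the assignment to value does not complete.
5. `except KeyError` matches → value = 131.
Result: 131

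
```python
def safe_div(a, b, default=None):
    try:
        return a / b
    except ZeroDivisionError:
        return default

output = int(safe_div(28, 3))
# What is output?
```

Step-by-step execution trace:
1. `safe_div(28, 3)` enters try: `return 28 / 3` → returns 9.333333333333334. No exception raised.
2. `except ZeroDivisionError` is skipped.
3. `int(9.333333333333334)` → 9 → output = 9.
Result: 9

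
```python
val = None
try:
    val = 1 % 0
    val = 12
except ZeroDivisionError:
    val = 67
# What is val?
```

Step-by-step execution trace:
1. `val = 1 % 0` raises ZeroDivisionError.
2. `val = 12` is not reached.
3. `except ZeroDivisionError` matches → val = 67.
Result: 67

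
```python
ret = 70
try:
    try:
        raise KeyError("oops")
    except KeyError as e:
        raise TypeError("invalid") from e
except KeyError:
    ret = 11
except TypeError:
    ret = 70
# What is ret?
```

Step-by-step execution trace:
1. Inner try raises KeyError; inner `except KeyError as e` catches it.
2. `raise TypeError(...) from e` raises TypeError (KeyError is attached as __cause__, but only TypeError is active).
3. Outer `except KeyError` does not match TypeError; skipped.
4. Outer `except TypeError` matches → ret = 70.
Result: 70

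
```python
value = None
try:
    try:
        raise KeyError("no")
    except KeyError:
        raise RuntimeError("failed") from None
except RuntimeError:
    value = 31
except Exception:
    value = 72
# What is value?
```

Step-by-step execution trace:
1. Inner try raises KeyError; inner `except KeyError` catches it.
2. `raise RuntimeError(...) from None` raises RuntimeError (from None suppresses __context__, but the active exception is still RuntimeError).
3. Outer `except RuntimeError` matches → value = 31.
4. `except Exception` is not reached.
Result: 31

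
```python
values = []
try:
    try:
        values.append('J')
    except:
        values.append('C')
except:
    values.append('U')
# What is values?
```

Step-by-step execution trace:
1. Inner try: `values.append('J')` → values = ['J']. No exception raised.
2. Inner `except` is skipped.
3. Inner try completes normally; outer `except` is skipped.
Result: ['J']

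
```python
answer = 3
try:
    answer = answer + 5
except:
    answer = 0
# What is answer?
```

Step-by-step execution trace:
1. answer starts at 3.
2. try: `answer = answer + 5` → answer = 8. No exception raised.
3. `except` is skipped.
Result: 8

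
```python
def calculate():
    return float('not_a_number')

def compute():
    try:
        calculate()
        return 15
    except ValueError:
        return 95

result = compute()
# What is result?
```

Step-by-step execution trace:
1. `compute()` calls `calculate()`.
2. `calculate()` evaluates `float('not_a_number')`, which raises ValueError; it propagates to the caller.
3. `return 15` is not reached.
4. `except ValueError` in compute matches → returns 95.
5. result = 95.
Result: 95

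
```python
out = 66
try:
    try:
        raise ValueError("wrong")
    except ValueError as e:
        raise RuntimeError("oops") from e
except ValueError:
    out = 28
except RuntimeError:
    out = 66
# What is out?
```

Step-by-step execution trace:
1. Inner try raises ValueError; inner `except ValueError as e` catches it.
2. `raise RuntimeError(...) from e` raises RuntimeError (ValueError is attached as __cause__, but only RuntimeError is active).
3. Outer `except ValueError` does not match RuntimeError; skipped.
4. Outer `except RuntimeError` matches → out = 66.
Result: 66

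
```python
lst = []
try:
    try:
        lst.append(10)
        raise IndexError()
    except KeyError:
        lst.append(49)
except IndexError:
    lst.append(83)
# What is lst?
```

Step-by-step execution trace:
1. Inner try: `lst.append(10)` → lst = [10].
2. `raise IndexError()` raises IndexError.
3. Inner `except KeyError` does not match IndexError; exception propagates to outer try.
4. Outer `except IndexError` matches → `lst.append(83)` → lst = [10, 83].
Result: [10, 83]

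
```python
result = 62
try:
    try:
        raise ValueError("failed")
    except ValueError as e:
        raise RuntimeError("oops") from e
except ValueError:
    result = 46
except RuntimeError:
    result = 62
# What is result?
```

Step-by-step execution trace:
1. Inner try raises ValueError; inner `except ValueError as e` catches it.
2. `raise RuntimeError(...) from e` raises RuntimeError (ValueError is attached as __cause__, but only RuntimeError is active).
3. Outer `except ValueError` does not match RuntimeError; skipped.
4. Outer `except RuntimeError` matches → result = 62.
Result: 62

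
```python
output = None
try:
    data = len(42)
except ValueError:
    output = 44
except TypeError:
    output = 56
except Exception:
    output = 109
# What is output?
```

Step-by-step execution trace:
1. `data = len(42)` raises TypeError.
2. `except ValueError` does not match TypeError; skipped.
3. `except TypeError` matches → output = 56.
4. Remaining except clauses are skipped.
Result: 56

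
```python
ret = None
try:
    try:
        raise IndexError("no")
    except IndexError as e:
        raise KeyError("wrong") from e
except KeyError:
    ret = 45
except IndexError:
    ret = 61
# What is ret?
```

Step-by-step execution trace:
1. Inner try raises IndexError; inner `except IndexError as e` catches it.
2. `raise KeyError(...) from e` raises KeyError (IndexError is attached as __cause__, but only KeyError is active).
3. Outer `except KeyError` matches → ret = 45.
4. `except IndexError` is not reached.
Result: 45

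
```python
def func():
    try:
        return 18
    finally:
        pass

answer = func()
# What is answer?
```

Step-by-step execution trace:
1. `func()` enters try: `return 18` sets pending return value 18.
2. Before returning, `finally: pass` runs (no effect).
3. func() returns 18 → answer = 18.
Result: 18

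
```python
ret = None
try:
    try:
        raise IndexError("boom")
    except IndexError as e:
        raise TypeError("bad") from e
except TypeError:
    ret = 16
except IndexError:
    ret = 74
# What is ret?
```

Step-by-step execution trace:
1. Inner try raises IndexError; inner `except IndexError as e` catches it.
2. `raise TypeError(...) from e` raises TypeError (IndexError is attached as __cause__, but only TypeError is active).
3. Outer `except TypeError` matches → ret = 16.
4. `except IndexError` is not reached.
Result: 16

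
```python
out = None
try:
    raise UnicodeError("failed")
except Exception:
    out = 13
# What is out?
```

Step-by-step execution trace:
1. `raise UnicodeError(...)` raises UnicodeError.
2. `except Exception` matches (UnicodeError is a subclass of Exception) → out = 13.
Result: 13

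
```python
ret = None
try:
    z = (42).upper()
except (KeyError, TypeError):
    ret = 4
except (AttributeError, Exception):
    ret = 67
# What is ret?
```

Step-by-step execution trace:
1. `z = (42).upper()` raises AttributeError.
2. `except (KeyError, TypeError)` does not match AttributeError; skipped.
3. `except (AttributeError, Exception)` matches (AttributeError is in the tuple) → ret = 67.
Result: 67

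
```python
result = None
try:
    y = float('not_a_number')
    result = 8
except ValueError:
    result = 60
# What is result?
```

Step-by-step execution trace:
1. `y = float('not_a_number')` raises ValueError.
2. `result = 8` is not reached.
3. `except ValueError` matches → result = 60.
Result: 60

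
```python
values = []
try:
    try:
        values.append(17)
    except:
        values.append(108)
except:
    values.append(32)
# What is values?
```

Step-by-step execution trace:
1. Inner try: `values.append(17)` → values = [17]. No exception raised.
2. Inner `except` is skipped.
3. Inner try completes normally; outer `except` is skipped.
Result: [17]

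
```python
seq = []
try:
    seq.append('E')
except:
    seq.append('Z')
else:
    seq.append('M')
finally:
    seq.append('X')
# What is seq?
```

Step-by-step execution trace:
1. try: `seq.append('E')` → seq = ['E']. No exception raised.
2. `except` is skipped.
3. `else` runs: `seq.append('M')` → seq = ['E', 'M'].
4. `finally` always runs: `seq.append('X')` → seq = ['E', 'M', 'X'].
Result: ['E', 'M', 'X']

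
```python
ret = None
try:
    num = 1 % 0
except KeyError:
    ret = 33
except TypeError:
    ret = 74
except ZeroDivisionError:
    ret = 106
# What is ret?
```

Step-by-step execution trace:
1. `num = 1 % 0` raises ZeroDivisionError.
2. `except KeyError` does not match ZeroDivisionError; skipped.
3. `except TypeError` does not match ZeroDivisionError; skipped.
4. `except ZeroDivisionError` matches → ret = 106.
Result: 106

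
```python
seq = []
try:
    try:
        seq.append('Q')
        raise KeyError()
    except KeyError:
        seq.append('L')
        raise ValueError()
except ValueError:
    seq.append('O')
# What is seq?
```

Step-by-step execution trace:
1. Inner try: `seq.append('Q')` → seq = ['Q'].
2. `raise KeyError()` raises KeyError.
3. Inner `except KeyError` matches → `seq.append('L')` → seq = ['Q', 'L'].
4. `raise ValueError()` raises ValueError; propagates to outer try.
5. Outer `except ValueError` matches → `seq.append('O')` → seq = ['Q', 'L', 'O'].
Result: ['Q', 'L', 'O']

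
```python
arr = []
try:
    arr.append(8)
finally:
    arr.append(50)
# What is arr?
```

Step-by-step execution trace:
1. try: `arr.append(8)` → arr = [8].
2. The try body completes without raising.
3. finally always runs: `arr.append(50)` → arr = [8, 50].
Result: [8, 50]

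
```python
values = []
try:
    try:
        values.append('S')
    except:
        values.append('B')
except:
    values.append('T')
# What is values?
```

Step-by-step execution trace:
1. Inner try: `values.append('S')` → values = ['S']. No exception raised.
2. Inner `except` is skipped.
3. Inner try completes normally; outer `except` is skipped.
Result: ['S']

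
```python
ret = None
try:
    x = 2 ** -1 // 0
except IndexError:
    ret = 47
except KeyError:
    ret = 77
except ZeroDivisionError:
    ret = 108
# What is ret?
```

Step-by-step execution trace:
1. `x = 2 ** -1 // 0` raises ZeroDivisionError.
2. `except IndexError` does not match ZeroDivisionError; skipped.
3. `except KeyError` does not match ZeroDivisionError; skipped.
4. `except ZeroDivisionError` matches → ret = 108.
Result: 108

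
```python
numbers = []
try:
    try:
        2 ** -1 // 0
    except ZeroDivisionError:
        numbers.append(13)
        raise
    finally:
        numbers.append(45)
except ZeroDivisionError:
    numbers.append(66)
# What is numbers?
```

Step-by-step execution trace:
1. Inner try: `2 ** -1 // 0` raises ZeroDivisionError.
2. Inner `except ZeroDivisionError` matches → `numbers.append(13)` → numbers = [13].
3. bare `raise` re-raises ZeroDivisionError.
4. Inner `finally` runs during unwinding: `numbers.append(45)` → numbers = [13, 45].
5. Outer `except ZeroDivisionError` matches → `numbers.append(66)` → numbers = [13, 45, 66].
Result: [13, 45, 66]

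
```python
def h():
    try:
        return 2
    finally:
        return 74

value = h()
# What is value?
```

Step-by-step execution trace:
1. `h()` enters try: `return 2` sets pending return value 2.
2. Before returning, `finally: return 74` runs and overrides the pending return.
3. h() returns 74 → value = 74.
Result: 74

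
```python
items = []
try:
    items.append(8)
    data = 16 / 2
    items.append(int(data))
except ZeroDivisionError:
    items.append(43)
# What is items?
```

Step-by-step execution trace:
1. try: `items.append(8)` → items = [8].
2. `data = 16 / 2` → data = 8.0. No exception raised.
3. `items.append(int(data))` → items = [8, 8].
4. `except ZeroDivisionError` is skipped (no exception was raised).
Result: [8, 8]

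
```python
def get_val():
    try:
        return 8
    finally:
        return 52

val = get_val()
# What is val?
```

Step-by-step execution trace:
1. `get_val()` enters try: `return 8` sets pending return value 8.
2. Before returning, `finally: return 52` runs and overrides the pending return.
3. get_val() returns 52 → val = 52.
Result: 52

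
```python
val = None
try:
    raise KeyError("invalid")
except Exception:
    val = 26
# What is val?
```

Step-by-step execution trace:
1. `raise KeyError(...)` raises KeyError.
2. `except Exception` matches (KeyError is a subclass of Exception) → val = 26.
Result: 26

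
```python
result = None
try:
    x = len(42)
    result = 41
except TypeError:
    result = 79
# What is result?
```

Step-by-step execution trace:
1. `x = len(42)` raises TypeError.
2. `result = 41` is not reached.
3. `except TypeError` matches → result = 79.
Result: 79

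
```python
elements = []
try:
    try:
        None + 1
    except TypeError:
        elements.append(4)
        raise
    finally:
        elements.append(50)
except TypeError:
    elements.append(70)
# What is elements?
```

Step-by-step execution trace:
1. Inner try: `None + 1` raises TypeError.
2. Inner `except TypeError` matches → `elements.append(4)` → elements = [4].
3. bare `raise` re-raises TypeError.
4. Inner `finally` runs during unwinding: `elements.append(50)` → elements = [4, 50].
5. Outer `except TypeError` matches → `elements.append(70)` → elements = [4, 50, 70].
Result: [4, 50, 70]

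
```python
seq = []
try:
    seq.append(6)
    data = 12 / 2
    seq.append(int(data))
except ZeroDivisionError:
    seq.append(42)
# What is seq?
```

Step-by-step execution trace:
1. try: `seq.append(6)` → seq = [6].
2. `data = 12 / 2` → data = 6.0. No exception raised.
3. `seq.append(int(data))` → seq = [6, 6].
4. `except ZeroDivisionError` is skipped (no exception was raised).
Result: [6, 6]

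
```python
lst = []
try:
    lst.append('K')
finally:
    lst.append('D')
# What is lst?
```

Step-by-step execution trace:
1. try: `lst.append('K')` → lst = ['K'].
2. The try body completes without raising.
3. finally always runs: `lst.append('D')` → lst = ['K', 'D'].
Result: ['K', 'D']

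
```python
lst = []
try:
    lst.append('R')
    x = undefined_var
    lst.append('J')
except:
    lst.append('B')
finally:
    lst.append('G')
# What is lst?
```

Step-by-step execution trace:
1. try: `lst.append('R')` → lst = ['R'].
2. `x = undefined_var` raises NameError; `lst.append('J')` is not reached.
3. bare `except` matches → `lst.append('B')` → lst = ['R', 'B'].
4. finally always runs: `lst.append('G')` → lst = ['R', 'B', 'G'].
Result: ['R', 'B', 'G']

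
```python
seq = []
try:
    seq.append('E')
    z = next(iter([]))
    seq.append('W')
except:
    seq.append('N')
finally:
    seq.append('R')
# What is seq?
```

Step-by-step execution trace:
1. try: `seq.append('E')` → seq = ['E'].
2. `z = next(iter([]))` raises StopIteration; `seq.append('W')` is not reached.
3. bare `except` matches → `seq.append('N')` → seq = ['E', 'N'].
4. finally always runs: `seq.append('R')` → seq = ['E', 'N', 'R'].
Result: ['E', 'N', 'R']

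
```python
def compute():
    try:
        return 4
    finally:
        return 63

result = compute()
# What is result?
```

Step-by-step execution trace:
1. `compute()` enters try: `return 4` sets pending return value 4.
2. Before returning, `finally: return 63` runs and overrides the pending return.
3. compute() returns 63 → result = 63.
Result: 63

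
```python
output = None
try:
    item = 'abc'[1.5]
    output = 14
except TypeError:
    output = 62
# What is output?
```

Step-by-step execution trace:
1. `item = 'abc'[1.5]` raises TypeError.
2. `output = 14` is not reached.
3. `except TypeError` matches → output = 62.
Result: 62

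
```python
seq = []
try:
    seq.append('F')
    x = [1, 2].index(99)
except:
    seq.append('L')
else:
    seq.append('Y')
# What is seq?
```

Step-by-step execution trace:
1. try: `seq.append('F')` → seq = ['F'].
2. `x = [1, 2].index(99)` raises ValueError.
3. bare `except` matches → `seq.append('L')` → seq = ['F', 'L'].
4. `else` is skipped (an exception was raised).
Result: ['F', 'L']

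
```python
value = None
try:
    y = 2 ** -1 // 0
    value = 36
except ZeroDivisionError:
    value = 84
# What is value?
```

Step-by-step execution trace:
1. `y = 2 ** -1 // 0` raises ZeroDivisionError.
2. `value = 36` is not reached.
3. `except ZeroDivisionError` matches → value = 84.
Result: 84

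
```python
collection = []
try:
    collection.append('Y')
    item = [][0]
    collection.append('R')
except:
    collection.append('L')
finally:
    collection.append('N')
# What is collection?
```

Step-by-step execution trace:
1. try: `collection.append('Y')` → collection = ['Y'].
2. `item = [][0]` raises IndexError; `collection.append('R')` is not reached.
3. bare `except` matches → `collection.append('L')` → collection = ['Y', 'L'].
4. finally always runs: `collection.append('N')` → collection = ['Y', 'L', 'N'].
Result: ['Y', 'L', 'N']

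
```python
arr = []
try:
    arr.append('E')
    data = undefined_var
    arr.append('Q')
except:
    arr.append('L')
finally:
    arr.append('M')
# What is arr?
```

Step-by-step execution trace:
1. try: `arr.append('E')` → arr = ['E'].
2. `data = undefined_var` raises NameError; `arr.append('Q')` is not reached.
3. bare `except` matches → `arr.append('L')` → arr = ['E', 'L'].
4. finally always runs: `arr.append('M')` → arr = ['E', 'L', 'M'].
Result: ['E', 'L', 'M']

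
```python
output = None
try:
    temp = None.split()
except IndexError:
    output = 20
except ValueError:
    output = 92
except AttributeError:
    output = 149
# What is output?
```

Step-by-step execution trace:
1. `temp = None.split()` raises AttributeError.
2. `except IndexError` does not match AttributeError; skipped.
3. `except ValueError` does not match AttributeError; skipped.
4. `except AttributeError` matches → output = 149.
Result: 149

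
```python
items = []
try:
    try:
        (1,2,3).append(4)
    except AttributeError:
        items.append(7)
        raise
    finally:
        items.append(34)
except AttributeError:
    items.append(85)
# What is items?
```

Step-by-step execution trace:
1. Inner try: `(1,2,3).append(4)` raises AttributeError.
2. Inner `except AttributeError` matches → `items.append(7)` → items = [7].
3. bare `raise` re-raises AttributeError.
4. Inner `finally` runs during unwinding: `items.append(34)` → items = [7, 34].
5. Outer `except AttributeError` matches → `items.append(85)` → items = [7, 34, 85].
Result: [7, 34, 85]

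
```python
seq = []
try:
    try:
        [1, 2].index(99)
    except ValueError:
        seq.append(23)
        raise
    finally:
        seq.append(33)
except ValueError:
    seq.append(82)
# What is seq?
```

Step-by-step execution trace:
1. Inner try: `[1, 2].index(99)` raises ValueError.
2. Inner `except ValueError` matches → `seq.append(23)` → seq = [23].
3. bare `raise` re-raises ValueError.
4. Inner `finally` runs during unwinding: `seq.append(33)` → seq = [23, 33].
5. Outer `except ValueError` matches → `seq.append(82)` → seq = [23, 33, 82].
Result: [23, 33, 82]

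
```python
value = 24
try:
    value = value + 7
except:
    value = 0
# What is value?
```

Step-by-step execution trace:
1. value starts at 24.
2. try: `value = value + 7` → value = 31. No exception raised.
3. `except` is skipped.
Result: 31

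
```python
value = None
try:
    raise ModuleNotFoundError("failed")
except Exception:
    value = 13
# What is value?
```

Step-by-step execution trace:
1. `raise ModuleNotFoundError(...)` raises ModuleNotFoundError.
2. `except Exception` matches (ModuleNotFoundError is a subclass of Exception) → value = 13.
Result: 13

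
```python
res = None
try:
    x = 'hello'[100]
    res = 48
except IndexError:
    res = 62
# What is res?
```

Step-by-step execution trace:
1. `x = 'hello'[100]` raises IndexError.
2. `res = 48` is not reached.
3. `except IndexError` matches → res = 62.
Result: 62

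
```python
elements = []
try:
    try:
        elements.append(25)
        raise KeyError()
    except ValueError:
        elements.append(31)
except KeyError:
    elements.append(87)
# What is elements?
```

Step-by-step execution trace:
1. Inner try: `elements.append(25)` → elements = [25].
2. `raise KeyError()` raises KeyError.
3. Inner `except ValueError` does not match KeyError; exception propagates to outer try.
4. Outer `except KeyError` matches → `elements.append(87)` → elements = [25, 87].
Result: [25, 87]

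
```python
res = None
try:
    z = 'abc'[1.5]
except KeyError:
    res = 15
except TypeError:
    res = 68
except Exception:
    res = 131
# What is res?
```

Step-by-step execution trace:
1. `z = 'abc'[1.5]` raises TypeError.
2. `except KeyError` does not match TypeError; skipped.
3. `except TypeError` matches → res = 68.
4. Remaining except clauses are skipped.
Result: 68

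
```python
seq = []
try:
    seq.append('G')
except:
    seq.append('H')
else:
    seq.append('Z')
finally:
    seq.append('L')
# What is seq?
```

Step-by-step execution trace:
1. try: `seq.append('G')` → seq = ['G']. No exception raised.
2. `except` is skipped.
3. `else` runs: `seq.append('Z')` → seq = ['G', 'Z'].
4. `finally` always runs: `seq.append('L')` → seq = ['G', 'Z', 'L'].
Result: ['G', 'Z', 'L']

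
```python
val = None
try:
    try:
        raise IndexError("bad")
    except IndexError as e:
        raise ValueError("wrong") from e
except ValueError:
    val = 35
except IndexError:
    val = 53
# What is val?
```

Step-by-step execution trace:
1. Inner try raises IndexError; inner `except IndexError as e` catches it.
2. `raise ValueError(...) from e` raises ValueError (IndexError is attached as __cause__, but only ValueError is active).
3. Outer `except ValueError` matches → val = 35.
4. `except IndexError` is not reached.
Result: 35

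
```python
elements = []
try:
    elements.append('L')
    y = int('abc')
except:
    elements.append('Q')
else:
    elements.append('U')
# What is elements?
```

Step-by-step execution trace:
1. try: `elements.append('L')` → elements = ['L'].
2. `y = int('abc')` raises ValueError.
3. bare `except` matches → `elements.append('Q')` → elements = ['L', 'Q'].
4. `else` is skipped (an exception was raised).
Result: ['L', 'Q']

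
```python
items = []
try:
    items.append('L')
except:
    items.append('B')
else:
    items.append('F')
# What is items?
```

Step-by-step execution trace:
1. try: `items.append('L')` → items = ['L']. No exception raised.
2. `except` is skipped.
3. `else` runs (try completed without exception): `items.append('F')` → items = ['L', 'F'].
Result: ['L', 'F']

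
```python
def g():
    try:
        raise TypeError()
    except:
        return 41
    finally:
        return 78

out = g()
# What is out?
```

Step-by-step execution trace:
1. `g()` enters try: `raise TypeError()` raises TypeError.
2. bare `except` matches → `return 41` sets pending return value 41.
3. Before returning, `finally: return 78` runs and overrides the pending return.
4. g() returns 78 → out = 78.
Result: 78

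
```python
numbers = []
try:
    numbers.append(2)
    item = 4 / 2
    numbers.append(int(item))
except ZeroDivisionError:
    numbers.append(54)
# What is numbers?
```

Step-by-step execution trace:
1. try: `numbers.append(2)` → numbers = [2].
2. `item = 4 / 2` → item = 2.0. No exception raised.
3. `numbers.append(int(item))` → numbers = [2, 2].
4. `except ZeroDivisionError` is skipped (no exception was raised).
Result: [2, 2]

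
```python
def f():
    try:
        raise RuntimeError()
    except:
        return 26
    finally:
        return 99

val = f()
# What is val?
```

Step-by-step execution trace:
1. `f()` enters try: `raise RuntimeError()` raises RuntimeError.
2. bare `except` matches → `return 26` sets pending return value 26.
3. Before returning, `finally: return 99` runs and overrides the pending return.
4. f() returns 99 → val = 99.
Result: 99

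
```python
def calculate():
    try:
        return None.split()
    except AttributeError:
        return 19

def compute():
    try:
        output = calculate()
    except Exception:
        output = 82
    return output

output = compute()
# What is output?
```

Step-by-step execution trace:
1. `compute()` calls `calculate()`.
2. In calculate: `None.split()` raises AttributeError; `except AttributeError` catches it → returns 19.
3. In compute: `output = calculate()` → output = 19. No exception reaches compute.
4. `except Exception` is skipped; compute returns 19.
5. output = 19.
Result: 19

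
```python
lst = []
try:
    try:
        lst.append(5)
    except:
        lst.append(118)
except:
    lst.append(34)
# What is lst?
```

Step-by-step execution trace:
1. Inner try: `lst.append(5)` → lst = [5]. No exception raised.
2. Inner `except` is skipped.
3. Inner try completes normally; outer `except` is skipped.
Result: [5]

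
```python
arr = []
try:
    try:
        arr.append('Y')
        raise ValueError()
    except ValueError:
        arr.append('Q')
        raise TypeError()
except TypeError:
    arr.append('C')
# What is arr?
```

Step-by-step execution trace:
1. Inner try: `arr.append('Y')` → arr = ['Y'].
2. `raise ValueError()` raises ValueError.
3. Inner `except ValueError` matches → `arr.append('Q')` → arr = ['Y', 'Q'].
4. `raise TypeError()` raises TypeError; propagates to outer try.
5. Outer `except TypeError` matches → `arr.append('C')` → arr = ['Y', 'Q', 'C'].
Result: ['Y', 'Q', 'C']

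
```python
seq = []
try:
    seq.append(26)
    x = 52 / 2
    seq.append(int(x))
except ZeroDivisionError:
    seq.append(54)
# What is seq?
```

Step-by-step execution trace:
1. try: `seq.append(26)` → seq = [26].
2. `x = 52 / 2` → x = 26.0. No exception raised.
3. `seq.append(int(x))` → seq = [26, 26].
4. `except ZeroDivisionError` is skipped (no exception was raised).
Result: [26, 26]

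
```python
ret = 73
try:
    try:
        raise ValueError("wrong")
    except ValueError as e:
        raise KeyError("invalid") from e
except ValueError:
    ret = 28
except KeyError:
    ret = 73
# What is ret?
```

Step-by-step execution trace:
1. Inner try raises ValueError; inner `except ValueError as e` catches it.
2. `raise KeyError(...) from e` raises KeyError (ValueError is attached as __cause__, but only KeyError is active).
3. Outer `except ValueError` does not match KeyError; skipped.
4. Outer `except KeyError` matches → ret = 73.
Result: 73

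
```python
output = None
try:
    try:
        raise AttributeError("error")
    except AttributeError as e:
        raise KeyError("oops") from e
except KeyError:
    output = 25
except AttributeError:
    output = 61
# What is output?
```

Step-by-step execution trace:
1. Inner try raises AttributeError; inner `except AttributeError as e` catches it.
2. `raise KeyError(...) from e` raises KeyError (AttributeError is attached as __cause__, but only KeyError is active).
3. Outer `except KeyError` matches → output = 25.
4. `except AttributeError` is not reached.
Result: 25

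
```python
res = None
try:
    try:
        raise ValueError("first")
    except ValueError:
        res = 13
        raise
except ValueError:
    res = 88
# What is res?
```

Step-by-step execution trace:
1. Inner try: `raise ValueError("first")` raises ValueError.
2. Inner `except ValueError` matches → res = 13.
3. bare `raise` re-raises the same ValueError.
4. Outer `except ValueError` matches → res = 88.
Result: 88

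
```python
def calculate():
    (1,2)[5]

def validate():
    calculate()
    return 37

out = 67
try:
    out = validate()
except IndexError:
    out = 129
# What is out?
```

Step-by-step execution trace:
1. out starts at 67.
2. try: `validate()` calls `calculate()`.
3. `calculate()` evaluates `(1,2)[5]`, which raises IndexError; it propagates through validate (uncaught).
4. `return 37` in validate is not reached; the assignment to out does not complete.
5. `except IndexError` matches → out = 129.
Result: 129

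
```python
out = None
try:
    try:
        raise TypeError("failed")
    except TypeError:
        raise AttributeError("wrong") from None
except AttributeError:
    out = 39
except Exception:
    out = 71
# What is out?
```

Step-by-step execution trace:
1. Inner try raises TypeError; inner `except TypeError` catches it.
2. `raise AttributeError(...) from None` raises AttributeError (from None suppresses __context__, but the active exception is still AttributeError).
3. Outer `except AttributeError` matches → out = 39.
4. `except Exception` is not reached.
Result: 39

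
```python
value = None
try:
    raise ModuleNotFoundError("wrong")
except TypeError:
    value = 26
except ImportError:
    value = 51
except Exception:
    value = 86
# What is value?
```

Step-by-step execution trace:
1. `raise ModuleNotFoundError(...)` raises ModuleNotFoundError.
2. `except TypeError` does not match (ModuleNotFoundError is not a subclass of TypeError); skipped.
3. `except ImportError` matches (ModuleNotFoundError is a subclass of ImportError) → value = 51.
4. `except Exception` is not reached.
Result: 51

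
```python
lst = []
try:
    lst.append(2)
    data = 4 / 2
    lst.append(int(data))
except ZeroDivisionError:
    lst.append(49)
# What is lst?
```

Step-by-step execution trace:
1. try: `lst.append(2)` → lst = [2].
2. `data = 4 / 2` → data = 2.0. No exception raised.
3. `lst.append(int(data))` → lst = [2, 2].
4. `except ZeroDivisionError` is skipped (no exception was raised).
Result: [2, 2]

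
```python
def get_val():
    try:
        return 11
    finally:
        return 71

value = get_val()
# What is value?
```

Step-by-step execution trace:
1. `get_val()` enters try: `return 11` sets pending return value 11.
2. Before returning, `finally: return 71` runs and overrides the pending return.
3. get_val() returns 71 → value = 71.
Result: 71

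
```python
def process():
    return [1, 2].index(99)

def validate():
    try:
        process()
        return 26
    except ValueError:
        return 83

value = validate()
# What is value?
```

Step-by-step execution trace:
1. `validate()` calls `process()`.
2. `process()` evaluates `[1, 2].index(99)`, which raises ValueError; it propagates to the caller.
3. `return 26` is not reached.
4. `except ValueError` in validate matches → returns 83.
5. value = 83.
Result: 83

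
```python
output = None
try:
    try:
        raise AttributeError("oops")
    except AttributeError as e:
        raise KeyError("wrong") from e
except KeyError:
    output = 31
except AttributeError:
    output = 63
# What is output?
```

Step-by-step execution trace:
1. Inner try raises AttributeError; inner `except AttributeError as e` catches it.
2. `raise KeyError(...) from e` raises KeyError (AttributeError is attached as __cause__, but only KeyError is active).
3. Outer `except KeyError` matches → output = 31.
4. `except AttributeError` is not reached.
Result: 31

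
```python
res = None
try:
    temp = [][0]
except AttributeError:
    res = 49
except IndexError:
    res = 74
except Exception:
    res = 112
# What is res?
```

Step-by-step execution trace:
1. `temp = [][0]` raises IndexError.
2. `except AttributeError` does not match IndexError; skipped.
3. `except IndexError` matches → res = 74.
4. Remaining except clauses are skipped.
Result: 74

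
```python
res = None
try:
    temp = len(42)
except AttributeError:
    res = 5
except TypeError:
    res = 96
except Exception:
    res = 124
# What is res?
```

Step-by-step execution trace:
1. `temp = len(42)` raises TypeError.
2. `except AttributeError` does not match TypeError; skipped.
3. `except TypeError` matches → res = 96.
4. Remaining except clauses are skipped.
Result: 96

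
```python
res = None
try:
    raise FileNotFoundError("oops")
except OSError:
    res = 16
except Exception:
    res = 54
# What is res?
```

Step-by-step execution trace:
1. `raise FileNotFoundError(...)` raises FileNotFoundError.
2. `except OSError` matches (FileNotFoundError is a subclass of OSError) → res = 16.
3. `except Exception` is not reached.
Result: 16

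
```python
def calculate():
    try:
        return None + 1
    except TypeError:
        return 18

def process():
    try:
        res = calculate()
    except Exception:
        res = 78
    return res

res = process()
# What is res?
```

Step-by-step execution trace:
1. `process()` calls `calculate()`.
2. In calculate: `None + 1` raises TypeError; `except TypeError` catches it → returns 18.
3. In process: `res = calculate()` → res = 18. No exception reaches process.
4. `except Exception` is skipped; process returns 18.
5. res = 18.
Result: 18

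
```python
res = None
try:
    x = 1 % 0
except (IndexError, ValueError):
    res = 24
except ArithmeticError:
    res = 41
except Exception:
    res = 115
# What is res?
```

Step-by-step execution trace:
1. `x = 1 % 0` raises ZeroDivisionError.
2. `except (IndexError, ValueError)` does not match ZeroDivisionError; skipped.
3. `except ArithmeticError` matches (ZeroDivisionError is a subclass of ArithmeticError) → res = 41.
4. `except Exception` is not reached.
Result: 41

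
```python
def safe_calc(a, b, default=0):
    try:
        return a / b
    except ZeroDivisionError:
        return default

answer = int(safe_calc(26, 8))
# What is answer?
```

Step-by-step execution trace:
1. `safe_calc(26, 8)` enters try: `return 26 / 8` → returns 3.25. No exception raised.
2. `except ZeroDivisionError` is skipped.
3. `int(3.25)` → 3 → answer = 3.
Result: 3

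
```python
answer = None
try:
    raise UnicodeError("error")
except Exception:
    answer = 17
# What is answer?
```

Step-by-step execution trace:
1. `raise UnicodeError(...)` raises UnicodeError.
2. `except Exception` matches (UnicodeError is a subclass of Exception) → answer = 17.
Result: 17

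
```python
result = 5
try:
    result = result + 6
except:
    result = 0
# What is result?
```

Step-by-step execution trace:
1. result starts at 5.
2. try: `result = result + 6` → result = 11. No exception raised.
3. `except` is skipped.
Result: 11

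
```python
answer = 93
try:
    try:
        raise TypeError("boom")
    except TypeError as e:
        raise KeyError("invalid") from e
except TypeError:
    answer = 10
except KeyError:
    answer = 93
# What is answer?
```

Step-by-step execution trace:
1. Inner try raises TypeError; inner `except TypeError as e` catches it.
2. `raise KeyError(...) from e` raises KeyError (TypeError is attached as __cause__, but only KeyError is active).
3. Outer `except TypeError` does not match KeyError; skipped.
4. Outer `except KeyError` matches → answer = 93.
Result: 93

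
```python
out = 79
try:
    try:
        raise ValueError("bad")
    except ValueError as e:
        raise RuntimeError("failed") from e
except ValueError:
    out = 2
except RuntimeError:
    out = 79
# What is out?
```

Step-by-step execution trace:
1. Inner try raises ValueError; inner `except ValueError as e` catches it.
2. `raise RuntimeError(...) from e` raises RuntimeError (ValueError is attached as __cause__, but only RuntimeError is active).
3. Outer `except ValueError` does not match RuntimeError; skipped.
4. Outer `except RuntimeError` matches → out = 79.
Result: 79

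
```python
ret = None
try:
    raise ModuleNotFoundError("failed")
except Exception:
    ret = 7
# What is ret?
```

Step-by-step execution trace:
1. `raise ModuleNotFoundError(...)` raises ModuleNotFoundError.
2. `except Exception` matches (ModuleNotFoundError is a subclass of Exception) → ret = 7.
Result: 7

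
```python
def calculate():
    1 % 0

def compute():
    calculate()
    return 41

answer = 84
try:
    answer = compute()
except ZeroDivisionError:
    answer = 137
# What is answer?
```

Step-by-step execution trace:
1. answer starts at 84.
2. try: `compute()` calls `calculate()`.
3. `calculate()` evaluates `1 % 0`, which raises ZeroDivisionError; it propagates through compute (uncaught).
4. `return 41` in compute is not reached; the assignment to answer does not complete.
5. `except ZeroDivisionError` matches → answer = 137.
Result: 137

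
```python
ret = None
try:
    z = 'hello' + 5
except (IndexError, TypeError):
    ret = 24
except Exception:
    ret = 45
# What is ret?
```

Step-by-step execution trace:
1. `z = 'hello' + 5` raises TypeError.
2. `except (IndexError, TypeError)` matches (TypeError is in the tuple) → ret = 24.
3. `except Exception` is not reached.
Result: 24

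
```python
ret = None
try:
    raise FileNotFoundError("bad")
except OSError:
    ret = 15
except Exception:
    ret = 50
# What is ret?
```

Step-by-step execution trace:
1. `raise FileNotFoundError(...)` raises FileNotFoundError.
2. `except OSError` matches (FileNotFoundError is a subclass of OSError) → ret = 15.
3. `except Exception` is not reached.
Result: 15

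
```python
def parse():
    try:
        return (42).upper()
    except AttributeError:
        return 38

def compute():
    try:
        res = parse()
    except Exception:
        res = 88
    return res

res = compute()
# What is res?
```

Step-by-step execution trace:
1. `compute()` calls `parse()`.
2. In parse: `(42).upper()` raises AttributeError; `except AttributeError` catches it → returns 38.
3. In compute: `res = parse()` → res = 38. No exception reaches compute.
4. `except Exception` is skipped; compute returns 38.
5. res = 38.
Result: 38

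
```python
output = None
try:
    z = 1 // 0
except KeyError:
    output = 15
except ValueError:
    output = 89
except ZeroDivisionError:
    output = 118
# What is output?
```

Step-by-step execution trace:
1. `z = 1 // 0` raises ZeroDivisionError.
2. `except KeyError` does not match ZeroDivisionError; skipped.
3. `except ValueError` does not match ZeroDivisionError; skipped.
4. `except ZeroDivisionError` matches → output = 118.
Result: 118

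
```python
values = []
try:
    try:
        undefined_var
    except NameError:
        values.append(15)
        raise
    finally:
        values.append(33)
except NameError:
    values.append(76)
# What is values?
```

Step-by-step execution trace:
1. Inner try: `undefined_var` raises NameError.
2. Inner `except NameError` matches → `values.append(15)` → values = [15].
3. bare `raise` re-raises NameError.
4. Inner `finally` runs during unwinding: `values.append(33)` → values = [15, 33].
5. Outer `except NameError` matches → `values.append(76)` → values = [15, 33, 76].
Result: [15, 33, 76]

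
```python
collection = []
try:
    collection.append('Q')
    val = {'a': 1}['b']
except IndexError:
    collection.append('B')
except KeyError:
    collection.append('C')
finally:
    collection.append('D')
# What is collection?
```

Step-by-step execution trace:
1. try: `collection.append('Q')` → collection = ['Q'].
2. `val = {'a': 1}['b']` raises KeyError.
3. `except IndexError` does not match KeyError; skipped.
4. `except KeyError` matches → `collection.append('C')` → collection = ['Q', 'C'].
5. finally always runs: `collection.append('D')` → collection = ['Q', 'C', 'D'].
Result: ['Q', 'C', 'D']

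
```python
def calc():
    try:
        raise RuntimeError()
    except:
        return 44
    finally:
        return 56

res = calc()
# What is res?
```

Step-by-step execution trace:
1. `calc()` enters try: `raise RuntimeError()` raises RuntimeError.
2. bare `except` matches → `return 44` sets pending return value 44.
3. Before returning, `finally: return 56` runs and overrides the pending return.
4. calc() returns 56 → res = 56.
Result: 56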